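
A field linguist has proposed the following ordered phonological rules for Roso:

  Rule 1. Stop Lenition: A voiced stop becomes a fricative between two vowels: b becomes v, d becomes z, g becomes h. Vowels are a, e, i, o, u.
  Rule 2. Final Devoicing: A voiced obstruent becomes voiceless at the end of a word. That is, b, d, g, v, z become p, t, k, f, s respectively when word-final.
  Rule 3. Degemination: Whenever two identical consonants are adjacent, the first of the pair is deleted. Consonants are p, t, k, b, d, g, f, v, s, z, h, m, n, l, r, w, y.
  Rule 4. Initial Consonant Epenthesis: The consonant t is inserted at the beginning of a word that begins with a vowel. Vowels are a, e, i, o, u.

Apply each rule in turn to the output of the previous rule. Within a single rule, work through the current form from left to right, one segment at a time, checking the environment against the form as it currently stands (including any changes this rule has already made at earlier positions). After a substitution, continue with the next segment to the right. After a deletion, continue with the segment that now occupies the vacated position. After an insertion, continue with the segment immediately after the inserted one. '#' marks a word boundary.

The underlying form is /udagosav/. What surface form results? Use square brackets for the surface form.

[tuzahosaf]

Rule 1 Stop Lenition: [udagosav] → [uzahosav]
Rule 2 Final Devoicing: [uzahosav] → [uzahosaf]
Rule 3 Degemination: no change — [uzahosaf]
Rule 4 Initial Consonant Epenthesis: [uzahosaf] → [tuzahosaf]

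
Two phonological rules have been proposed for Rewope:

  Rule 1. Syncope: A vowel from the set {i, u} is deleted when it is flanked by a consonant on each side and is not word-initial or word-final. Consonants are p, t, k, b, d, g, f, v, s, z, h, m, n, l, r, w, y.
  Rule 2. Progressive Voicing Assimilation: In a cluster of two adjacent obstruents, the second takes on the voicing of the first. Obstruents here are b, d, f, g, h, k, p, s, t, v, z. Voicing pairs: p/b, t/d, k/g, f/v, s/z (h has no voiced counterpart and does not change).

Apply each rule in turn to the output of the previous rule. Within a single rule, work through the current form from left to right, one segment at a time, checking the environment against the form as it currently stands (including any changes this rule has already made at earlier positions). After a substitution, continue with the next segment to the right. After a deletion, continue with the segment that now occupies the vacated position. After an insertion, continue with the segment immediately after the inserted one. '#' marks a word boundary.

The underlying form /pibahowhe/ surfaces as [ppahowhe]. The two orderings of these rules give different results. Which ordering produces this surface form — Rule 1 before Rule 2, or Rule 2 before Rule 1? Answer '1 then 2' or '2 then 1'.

Order 1 then 2:
  1 Syncope: [pibahowhe] → [pbahowhe]
  2 Progressive Voicing Assimilation: [pbahowhe] → [ppahowhe]
  result: [ppahowhe]
Order 2 then 1:
  2 Progressive Voicing Assimilation: no change — [pibahowhe]
  1 Syncope: [pibahowhe] → [pbahowhe]
  result: [pbahowhe]

1 then 2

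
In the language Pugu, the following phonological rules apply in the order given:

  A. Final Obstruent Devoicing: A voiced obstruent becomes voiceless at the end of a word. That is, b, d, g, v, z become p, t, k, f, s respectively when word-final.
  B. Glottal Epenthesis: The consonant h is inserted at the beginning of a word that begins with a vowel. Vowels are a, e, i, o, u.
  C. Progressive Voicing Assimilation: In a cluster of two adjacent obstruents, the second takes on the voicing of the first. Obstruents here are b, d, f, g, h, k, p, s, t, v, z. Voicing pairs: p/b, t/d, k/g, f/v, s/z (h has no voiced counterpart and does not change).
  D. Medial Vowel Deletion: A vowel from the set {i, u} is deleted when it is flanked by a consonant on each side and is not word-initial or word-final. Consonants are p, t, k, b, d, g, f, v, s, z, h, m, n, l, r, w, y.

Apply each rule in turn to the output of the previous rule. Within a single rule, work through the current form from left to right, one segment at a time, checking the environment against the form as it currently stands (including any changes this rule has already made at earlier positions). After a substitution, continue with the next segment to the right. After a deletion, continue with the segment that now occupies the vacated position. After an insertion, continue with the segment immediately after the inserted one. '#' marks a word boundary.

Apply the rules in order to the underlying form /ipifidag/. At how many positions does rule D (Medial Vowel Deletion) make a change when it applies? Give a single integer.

A Final Obstruent Devoicing: [ipifidag] → [ipifidak]
B Glottal Epenthesis: [ipifidak] → [hipifidak]
C Progressive Voicing Assimilation: no change — [hipifidak]
D Medial Vowel Deletion: [hipifidak] → [hpfdak]
Rule D changed 3 position(s).

3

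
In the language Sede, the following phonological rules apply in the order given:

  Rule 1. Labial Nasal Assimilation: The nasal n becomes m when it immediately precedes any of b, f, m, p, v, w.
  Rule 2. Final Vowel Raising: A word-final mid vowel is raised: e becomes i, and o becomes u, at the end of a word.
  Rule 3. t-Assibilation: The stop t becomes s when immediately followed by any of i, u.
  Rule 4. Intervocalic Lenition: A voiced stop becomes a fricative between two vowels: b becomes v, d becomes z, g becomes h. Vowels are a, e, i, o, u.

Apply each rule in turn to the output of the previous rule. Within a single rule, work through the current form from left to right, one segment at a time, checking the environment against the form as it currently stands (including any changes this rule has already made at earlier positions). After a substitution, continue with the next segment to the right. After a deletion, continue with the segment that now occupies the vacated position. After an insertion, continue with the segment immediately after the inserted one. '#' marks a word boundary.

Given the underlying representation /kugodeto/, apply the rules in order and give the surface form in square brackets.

[kuhozesu]

Rule 1 Labial Nasal Assimilation: no change — [kugodeto]
Rule 2 Final Vowel Raising: [kugodeto] → [kugodetu]
Rule 3 t-Assibilation: [kugodetu] → [kugodesu]
Rule 4 Intervocalic Lenition: [kugodesu] → [kuhozesu]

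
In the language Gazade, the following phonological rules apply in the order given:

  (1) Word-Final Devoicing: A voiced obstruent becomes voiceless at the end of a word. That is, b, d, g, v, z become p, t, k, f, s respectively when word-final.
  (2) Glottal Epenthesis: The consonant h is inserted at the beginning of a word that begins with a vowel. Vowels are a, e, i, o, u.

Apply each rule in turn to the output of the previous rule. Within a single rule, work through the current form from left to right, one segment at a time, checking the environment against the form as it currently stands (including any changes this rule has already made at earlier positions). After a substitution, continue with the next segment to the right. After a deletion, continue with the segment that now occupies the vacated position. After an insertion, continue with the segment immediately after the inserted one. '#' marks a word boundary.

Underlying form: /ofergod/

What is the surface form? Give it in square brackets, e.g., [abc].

[hofergot]

(1) Word-Final Devoicing: [ofergod] → [ofergot]
(2) Glottal Epenthesis: [ofergot] → [hofergot]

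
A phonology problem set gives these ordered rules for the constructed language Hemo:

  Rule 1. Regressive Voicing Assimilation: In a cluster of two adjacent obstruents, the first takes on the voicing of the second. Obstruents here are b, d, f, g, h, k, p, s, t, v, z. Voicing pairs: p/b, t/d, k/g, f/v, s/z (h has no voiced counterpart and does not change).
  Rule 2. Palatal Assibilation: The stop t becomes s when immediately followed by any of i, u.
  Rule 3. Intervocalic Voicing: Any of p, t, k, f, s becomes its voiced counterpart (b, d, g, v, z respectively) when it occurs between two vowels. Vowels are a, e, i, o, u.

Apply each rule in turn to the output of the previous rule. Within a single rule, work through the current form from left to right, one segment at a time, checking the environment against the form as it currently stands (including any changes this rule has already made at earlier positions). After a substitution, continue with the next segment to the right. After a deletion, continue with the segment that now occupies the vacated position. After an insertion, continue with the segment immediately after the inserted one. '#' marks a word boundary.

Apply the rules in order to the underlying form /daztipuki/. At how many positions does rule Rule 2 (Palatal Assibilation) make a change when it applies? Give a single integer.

Rule 1 Regressive Voicing Assimilation: [daztipuki] → [dastipuki]
Rule 2 Palatal Assibilation: [dastipuki] → [dassipuki]
Rule 3 Intervocalic Voicing: [dassipuki] → [dassibugi]
Rule Rule 2 changed 1 position(s).

1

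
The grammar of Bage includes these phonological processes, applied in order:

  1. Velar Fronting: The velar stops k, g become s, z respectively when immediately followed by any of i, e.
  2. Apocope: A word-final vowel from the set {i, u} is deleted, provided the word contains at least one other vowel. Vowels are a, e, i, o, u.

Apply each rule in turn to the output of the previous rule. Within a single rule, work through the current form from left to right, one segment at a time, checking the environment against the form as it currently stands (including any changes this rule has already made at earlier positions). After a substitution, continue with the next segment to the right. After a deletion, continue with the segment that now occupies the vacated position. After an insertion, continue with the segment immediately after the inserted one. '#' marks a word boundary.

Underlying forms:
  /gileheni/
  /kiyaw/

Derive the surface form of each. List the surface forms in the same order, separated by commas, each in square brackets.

/gileheni/:
  1 Velar Fronting: [gileheni] → [zileheni]
  2 Apocope: [zileheni] → [zilehen]
/kiyaw/:
  1 Velar Fronting: [kiyaw] → [siyaw]
  2 Apocope: no change — [siyaw]

[zilehen], [siyaw]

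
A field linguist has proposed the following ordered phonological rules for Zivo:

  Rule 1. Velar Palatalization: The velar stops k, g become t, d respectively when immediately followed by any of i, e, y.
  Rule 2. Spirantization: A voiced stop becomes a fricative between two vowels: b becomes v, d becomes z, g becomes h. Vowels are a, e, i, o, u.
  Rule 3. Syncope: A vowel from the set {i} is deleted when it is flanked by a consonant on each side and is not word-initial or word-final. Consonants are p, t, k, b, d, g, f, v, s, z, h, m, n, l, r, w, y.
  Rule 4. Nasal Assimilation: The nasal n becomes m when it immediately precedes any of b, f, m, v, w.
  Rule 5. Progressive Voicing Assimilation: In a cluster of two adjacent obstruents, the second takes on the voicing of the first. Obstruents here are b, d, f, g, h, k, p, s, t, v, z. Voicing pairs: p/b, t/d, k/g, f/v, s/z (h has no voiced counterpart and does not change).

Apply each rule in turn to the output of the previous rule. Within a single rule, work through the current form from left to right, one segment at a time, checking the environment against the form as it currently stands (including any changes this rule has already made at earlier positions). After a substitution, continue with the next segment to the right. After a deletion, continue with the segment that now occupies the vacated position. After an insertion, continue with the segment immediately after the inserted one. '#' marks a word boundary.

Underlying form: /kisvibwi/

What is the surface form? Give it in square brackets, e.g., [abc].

[tsfpwi]

Rule 1 Velar Palatalization: [kisvibwi] → [tisvibwi]
Rule 2 Spirantization: no change — [tisvibwi]
Rule 3 Syncope: [tisvibwi] → [tsvbwi]
Rule 4 Nasal Assimilation: no change — [tsvbwi]
Rule 5 Progressive Voicing Assimilation: [tsvbwi] → [tsfpwi]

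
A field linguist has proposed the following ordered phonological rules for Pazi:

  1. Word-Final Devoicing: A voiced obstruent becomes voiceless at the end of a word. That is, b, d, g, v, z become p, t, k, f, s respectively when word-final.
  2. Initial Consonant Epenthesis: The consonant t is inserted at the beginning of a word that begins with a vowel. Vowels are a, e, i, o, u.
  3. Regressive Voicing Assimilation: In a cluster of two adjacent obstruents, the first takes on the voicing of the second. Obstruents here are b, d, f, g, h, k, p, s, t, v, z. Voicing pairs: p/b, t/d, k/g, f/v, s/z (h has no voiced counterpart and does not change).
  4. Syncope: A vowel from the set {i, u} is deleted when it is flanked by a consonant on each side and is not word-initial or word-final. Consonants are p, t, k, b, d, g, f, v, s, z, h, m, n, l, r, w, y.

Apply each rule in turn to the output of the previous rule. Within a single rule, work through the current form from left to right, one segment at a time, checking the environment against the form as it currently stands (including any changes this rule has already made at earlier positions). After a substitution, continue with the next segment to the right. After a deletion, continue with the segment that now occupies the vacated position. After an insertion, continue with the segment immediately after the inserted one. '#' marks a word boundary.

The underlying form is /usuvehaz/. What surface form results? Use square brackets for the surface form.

1 Word-Final Devoicing: [usuvehaz] → [usuvehas]
2 Initial Consonant Epenthesis: [usuvehas] → [tusuvehas]
3 Regressive Voicing Assimilation: no change — [tusuvehas]
4 Syncope: [tusuvehas] → [tsvehas]

[tsvehas]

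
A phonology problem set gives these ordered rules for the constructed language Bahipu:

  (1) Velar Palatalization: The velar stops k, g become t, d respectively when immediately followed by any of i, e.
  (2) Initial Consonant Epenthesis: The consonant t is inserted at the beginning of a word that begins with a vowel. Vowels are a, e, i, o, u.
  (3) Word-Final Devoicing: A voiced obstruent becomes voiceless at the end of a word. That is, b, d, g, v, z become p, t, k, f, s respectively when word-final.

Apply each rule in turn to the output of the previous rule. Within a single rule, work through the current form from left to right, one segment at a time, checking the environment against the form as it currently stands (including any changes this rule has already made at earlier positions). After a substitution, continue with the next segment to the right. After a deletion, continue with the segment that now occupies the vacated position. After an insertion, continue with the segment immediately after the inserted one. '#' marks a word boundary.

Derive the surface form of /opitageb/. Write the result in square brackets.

[topitadep]

(1) Velar Palatalization: [opitageb] → [opitadeb]
(2) Initial Consonant Epenthesis: [opitadeb] → [topitadeb]
(3) Word-Final Devoicing: [topitadeb] → [topitadep]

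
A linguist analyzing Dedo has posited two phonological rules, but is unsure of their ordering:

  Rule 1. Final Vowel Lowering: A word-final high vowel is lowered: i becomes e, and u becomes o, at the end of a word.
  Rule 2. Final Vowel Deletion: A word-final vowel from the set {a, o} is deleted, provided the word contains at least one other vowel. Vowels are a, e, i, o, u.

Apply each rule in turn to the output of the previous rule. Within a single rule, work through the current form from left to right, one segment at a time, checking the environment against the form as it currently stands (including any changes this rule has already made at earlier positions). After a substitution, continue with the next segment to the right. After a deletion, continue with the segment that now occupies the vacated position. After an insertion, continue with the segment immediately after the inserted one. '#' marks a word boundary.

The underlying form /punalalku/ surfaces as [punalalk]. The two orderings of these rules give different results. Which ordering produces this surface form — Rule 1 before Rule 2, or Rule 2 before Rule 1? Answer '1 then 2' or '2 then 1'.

1 then 2

Order 1 then 2:
  1 Final Vowel Lowering: [punalalku] → [punalalko]
  2 Final Vowel Deletion: [punalalko] → [punalalk]
  result: [punalalk]
Order 2 then 1:
  2 Final Vowel Deletion: no change — [punalalku]
  1 Final Vowel Lowering: [punalalku] → [punalalko]
  result: [punalalko]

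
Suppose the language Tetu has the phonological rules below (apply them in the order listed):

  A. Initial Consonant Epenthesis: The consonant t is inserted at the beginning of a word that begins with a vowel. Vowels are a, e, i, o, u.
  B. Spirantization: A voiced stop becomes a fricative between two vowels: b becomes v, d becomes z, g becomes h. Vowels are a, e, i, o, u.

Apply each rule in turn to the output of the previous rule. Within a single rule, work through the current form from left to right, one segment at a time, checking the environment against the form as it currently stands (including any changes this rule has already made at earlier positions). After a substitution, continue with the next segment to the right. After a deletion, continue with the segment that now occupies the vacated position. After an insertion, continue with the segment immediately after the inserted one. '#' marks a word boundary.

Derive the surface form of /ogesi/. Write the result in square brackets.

A Initial Consonant Epenthesis: [ogesi] → [togesi]
B Spirantization: [togesi] → [tohesi]

[tohesi]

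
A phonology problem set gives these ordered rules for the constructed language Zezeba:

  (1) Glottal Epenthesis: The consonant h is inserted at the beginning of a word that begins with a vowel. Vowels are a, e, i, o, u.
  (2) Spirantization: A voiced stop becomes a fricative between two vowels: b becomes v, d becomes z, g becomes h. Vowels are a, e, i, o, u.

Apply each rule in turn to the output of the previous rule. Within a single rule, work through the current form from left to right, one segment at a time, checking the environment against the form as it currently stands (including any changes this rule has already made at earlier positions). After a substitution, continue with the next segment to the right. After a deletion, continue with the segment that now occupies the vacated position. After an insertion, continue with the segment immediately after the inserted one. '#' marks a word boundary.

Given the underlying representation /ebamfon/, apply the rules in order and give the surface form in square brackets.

(1) Glottal Epenthesis: [ebamfon] → [hebamfon]
(2) Spirantization: [hebamfon] → [hevamfon]

[hevamfon]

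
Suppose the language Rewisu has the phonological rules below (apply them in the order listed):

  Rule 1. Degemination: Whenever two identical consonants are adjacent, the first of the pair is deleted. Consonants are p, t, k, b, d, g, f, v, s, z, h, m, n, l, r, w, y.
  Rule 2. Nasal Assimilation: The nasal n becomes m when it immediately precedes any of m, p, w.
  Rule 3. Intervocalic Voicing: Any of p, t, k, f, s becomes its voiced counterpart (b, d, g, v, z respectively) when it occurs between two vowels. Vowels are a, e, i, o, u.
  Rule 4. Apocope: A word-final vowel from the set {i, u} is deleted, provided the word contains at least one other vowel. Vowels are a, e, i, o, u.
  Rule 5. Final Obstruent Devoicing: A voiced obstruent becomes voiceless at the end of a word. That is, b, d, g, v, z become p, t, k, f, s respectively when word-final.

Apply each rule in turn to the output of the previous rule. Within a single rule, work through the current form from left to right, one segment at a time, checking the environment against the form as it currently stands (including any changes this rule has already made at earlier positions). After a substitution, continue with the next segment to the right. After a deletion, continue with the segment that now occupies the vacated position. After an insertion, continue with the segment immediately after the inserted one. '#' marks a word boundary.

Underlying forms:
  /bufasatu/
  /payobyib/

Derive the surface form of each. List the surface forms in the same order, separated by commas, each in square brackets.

[buvazat], [payobyip]

/bufasatu/:
  Rule 1 Degemination: no change — [bufasatu]
  Rule 2 Nasal Assimilation: no change — [bufasatu]
  Rule 3 Intervocalic Voicing: [bufasatu] → [buvazadu]
  Rule 4 Apocope: [buvazadu] → [buvazad]
  Rule 5 Final Obstruent Devoicing: [buvazad] → [buvazat]
/payobyib/:
  Rule 1 Degemination: no change — [payobyib]
  Rule 2 Nasal Assimilation: no change — [payobyib]
  Rule 3 Intervocalic Voicing: no change — [payobyib]
  Rule 4 Apocope: no change — [payobyib]
  Rule 5 Final Obstruent Devoicing: [payobyib] → [payobyip]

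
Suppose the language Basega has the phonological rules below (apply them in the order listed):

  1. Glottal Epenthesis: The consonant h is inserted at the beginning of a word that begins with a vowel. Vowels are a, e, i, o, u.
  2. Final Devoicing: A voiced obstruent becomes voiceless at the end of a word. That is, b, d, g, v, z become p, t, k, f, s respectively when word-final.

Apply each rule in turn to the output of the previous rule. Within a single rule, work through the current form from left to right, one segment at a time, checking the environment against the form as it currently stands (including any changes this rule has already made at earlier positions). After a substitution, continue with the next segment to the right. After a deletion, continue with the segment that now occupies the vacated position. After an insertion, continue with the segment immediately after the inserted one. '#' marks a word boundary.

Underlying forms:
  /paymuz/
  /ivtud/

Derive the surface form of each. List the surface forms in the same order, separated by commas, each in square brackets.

/paymuz/:
  1 Glottal Epenthesis: no change — [paymuz]
  2 Final Devoicing: [paymuz] → [paymus]
/ivtud/:
  1 Glottal Epenthesis: [ivtud] → [hivtud]
  2 Final Devoicing: [hivtud] → [hivtut]

[paymus], [hivtut]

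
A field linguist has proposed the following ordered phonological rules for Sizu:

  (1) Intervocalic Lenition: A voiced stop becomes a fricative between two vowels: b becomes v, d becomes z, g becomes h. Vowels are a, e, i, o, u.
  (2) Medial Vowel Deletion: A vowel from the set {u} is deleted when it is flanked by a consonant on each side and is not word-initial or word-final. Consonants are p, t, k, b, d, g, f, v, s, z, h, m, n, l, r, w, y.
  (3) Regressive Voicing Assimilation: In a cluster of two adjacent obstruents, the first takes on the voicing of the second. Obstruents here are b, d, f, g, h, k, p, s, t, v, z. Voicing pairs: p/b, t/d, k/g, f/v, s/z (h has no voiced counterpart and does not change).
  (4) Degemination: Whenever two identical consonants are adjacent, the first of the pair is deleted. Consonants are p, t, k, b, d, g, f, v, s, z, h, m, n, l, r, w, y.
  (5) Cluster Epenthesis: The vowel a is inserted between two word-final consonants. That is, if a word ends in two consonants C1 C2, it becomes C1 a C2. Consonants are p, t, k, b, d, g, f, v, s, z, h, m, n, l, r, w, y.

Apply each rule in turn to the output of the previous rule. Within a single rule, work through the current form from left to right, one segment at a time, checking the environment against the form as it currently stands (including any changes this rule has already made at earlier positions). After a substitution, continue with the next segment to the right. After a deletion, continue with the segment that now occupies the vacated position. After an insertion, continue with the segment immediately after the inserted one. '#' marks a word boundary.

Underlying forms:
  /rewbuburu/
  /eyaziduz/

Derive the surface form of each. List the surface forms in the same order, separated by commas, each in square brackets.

/rewbuburu/:
  (1) Intervocalic Lenition: [rewbuburu] → [rewbuvuru]
  (2) Medial Vowel Deletion: [rewbuvuru] → [rewbvru]
  (3) Regressive Voicing Assimilation: no change — [rewbvru]
  (4) Degemination: no change — [rewbvru]
  (5) Cluster Epenthesis: no change — [rewbvru]
/eyaziduz/:
  (1) Intervocalic Lenition: [eyaziduz] → [eyazizuz]
  (2) Medial Vowel Deletion: [eyazizuz] → [eyazizz]
  (3) Regressive Voicing Assimilation: no change — [eyazizz]
  (4) Degemination: [eyazizz] → [eyaziz]
  (5) Cluster Epenthesis: no change — [eyaziz]

[rewbvru], [eyaziz]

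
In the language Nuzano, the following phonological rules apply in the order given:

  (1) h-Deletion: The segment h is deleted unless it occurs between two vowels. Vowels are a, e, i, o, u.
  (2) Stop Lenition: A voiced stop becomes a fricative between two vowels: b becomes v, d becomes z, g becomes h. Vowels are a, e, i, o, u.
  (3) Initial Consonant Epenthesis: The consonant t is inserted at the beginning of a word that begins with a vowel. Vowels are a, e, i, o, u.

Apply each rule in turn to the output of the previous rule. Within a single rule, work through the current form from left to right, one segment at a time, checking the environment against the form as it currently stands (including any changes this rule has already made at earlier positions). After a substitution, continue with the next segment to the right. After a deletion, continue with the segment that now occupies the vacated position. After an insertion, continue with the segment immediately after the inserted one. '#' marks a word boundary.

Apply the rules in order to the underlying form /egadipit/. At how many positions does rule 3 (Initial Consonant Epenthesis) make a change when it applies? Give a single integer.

(1) h-Deletion: no change — [egadipit]
(2) Stop Lenition: [egadipit] → [ehazipit]
(3) Initial Consonant Epenthesis: [ehazipit] → [tehazipit]
Rule 3 changed 1 position(s).

1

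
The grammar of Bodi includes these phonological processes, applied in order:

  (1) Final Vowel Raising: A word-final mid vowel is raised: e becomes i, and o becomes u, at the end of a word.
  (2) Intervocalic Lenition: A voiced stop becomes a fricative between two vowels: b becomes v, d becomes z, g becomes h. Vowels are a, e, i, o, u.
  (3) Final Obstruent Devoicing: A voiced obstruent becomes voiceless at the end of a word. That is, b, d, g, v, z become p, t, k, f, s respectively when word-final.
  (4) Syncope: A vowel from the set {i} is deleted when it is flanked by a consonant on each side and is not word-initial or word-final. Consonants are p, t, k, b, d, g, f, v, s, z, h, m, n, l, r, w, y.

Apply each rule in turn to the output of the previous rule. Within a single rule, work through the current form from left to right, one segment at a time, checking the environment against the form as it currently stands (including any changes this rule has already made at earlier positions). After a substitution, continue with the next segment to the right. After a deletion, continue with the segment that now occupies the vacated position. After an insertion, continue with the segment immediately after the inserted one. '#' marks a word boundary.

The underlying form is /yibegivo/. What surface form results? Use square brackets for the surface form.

(1) Final Vowel Raising: [yibegivo] → [yibegivu]
(2) Intervocalic Lenition: [yibegivu] → [yivehivu]
(3) Final Obstruent Devoicing: no change — [yivehivu]
(4) Syncope: [yivehivu] → [yvehvu]

[yvehvu]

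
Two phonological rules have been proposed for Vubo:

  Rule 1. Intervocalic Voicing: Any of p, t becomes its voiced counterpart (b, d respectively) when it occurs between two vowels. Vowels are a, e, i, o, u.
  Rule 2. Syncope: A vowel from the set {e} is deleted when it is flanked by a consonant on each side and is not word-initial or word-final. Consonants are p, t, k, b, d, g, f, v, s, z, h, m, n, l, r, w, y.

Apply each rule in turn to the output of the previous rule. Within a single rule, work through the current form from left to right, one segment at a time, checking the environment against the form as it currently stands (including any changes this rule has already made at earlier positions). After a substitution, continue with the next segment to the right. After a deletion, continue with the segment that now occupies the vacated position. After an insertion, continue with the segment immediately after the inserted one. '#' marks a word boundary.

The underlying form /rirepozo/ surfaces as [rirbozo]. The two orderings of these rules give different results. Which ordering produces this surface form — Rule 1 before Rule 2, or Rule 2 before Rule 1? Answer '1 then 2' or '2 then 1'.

1 then 2

Order 1 then 2:
  1 Intervocalic Voicing: [rirepozo] → [rirebozo]
  2 Syncope: [rirebozo] → [rirbozo]
  result: [rirbozo]
Order 2 then 1:
  2 Syncope: [rirepozo] → [rirpozo]
  1 Intervocalic Voicing: no change — [rirpozo]
  result: [rirpozo]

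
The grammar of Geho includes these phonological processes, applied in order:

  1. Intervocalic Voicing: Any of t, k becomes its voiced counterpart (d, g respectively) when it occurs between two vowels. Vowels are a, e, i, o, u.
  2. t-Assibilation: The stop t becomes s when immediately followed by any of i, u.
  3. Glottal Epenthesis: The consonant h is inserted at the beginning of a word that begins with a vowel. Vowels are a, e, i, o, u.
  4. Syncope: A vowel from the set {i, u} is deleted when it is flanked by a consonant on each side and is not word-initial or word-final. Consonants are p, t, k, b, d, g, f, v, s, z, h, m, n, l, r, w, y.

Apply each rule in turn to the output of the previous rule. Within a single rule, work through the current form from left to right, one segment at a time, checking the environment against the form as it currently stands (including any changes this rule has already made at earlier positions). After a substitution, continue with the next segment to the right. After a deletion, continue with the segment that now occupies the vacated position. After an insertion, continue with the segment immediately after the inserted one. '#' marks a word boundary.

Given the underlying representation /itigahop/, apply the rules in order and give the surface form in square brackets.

1 Intervocalic Voicing: [itigahop] → [idigahop]
2 t-Assibilation: no change — [idigahop]
3 Glottal Epenthesis: [idigahop] → [hidigahop]
4 Syncope: [hidigahop] → [hdgahop]

[hdgahop]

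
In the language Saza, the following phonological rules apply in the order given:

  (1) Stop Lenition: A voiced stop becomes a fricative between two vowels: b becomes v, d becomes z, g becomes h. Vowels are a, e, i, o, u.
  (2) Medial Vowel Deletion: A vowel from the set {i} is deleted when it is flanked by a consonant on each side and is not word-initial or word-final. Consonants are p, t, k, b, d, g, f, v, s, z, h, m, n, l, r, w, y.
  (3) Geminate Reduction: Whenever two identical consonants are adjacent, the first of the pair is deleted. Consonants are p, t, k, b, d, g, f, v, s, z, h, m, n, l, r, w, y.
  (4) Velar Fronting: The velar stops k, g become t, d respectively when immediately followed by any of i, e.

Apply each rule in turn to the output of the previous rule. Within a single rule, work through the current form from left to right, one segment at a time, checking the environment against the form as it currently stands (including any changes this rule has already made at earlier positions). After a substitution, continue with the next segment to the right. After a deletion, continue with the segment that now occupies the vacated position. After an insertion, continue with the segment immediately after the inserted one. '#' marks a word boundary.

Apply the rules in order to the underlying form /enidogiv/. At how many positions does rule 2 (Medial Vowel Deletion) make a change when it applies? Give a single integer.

2

(1) Stop Lenition: [enidogiv] → [enizohiv]
(2) Medial Vowel Deletion: [enizohiv] → [enzohv]
(3) Geminate Reduction: no change — [enzohv]
(4) Velar Fronting: no change — [enzohv]
Rule 2 changed 2 position(s).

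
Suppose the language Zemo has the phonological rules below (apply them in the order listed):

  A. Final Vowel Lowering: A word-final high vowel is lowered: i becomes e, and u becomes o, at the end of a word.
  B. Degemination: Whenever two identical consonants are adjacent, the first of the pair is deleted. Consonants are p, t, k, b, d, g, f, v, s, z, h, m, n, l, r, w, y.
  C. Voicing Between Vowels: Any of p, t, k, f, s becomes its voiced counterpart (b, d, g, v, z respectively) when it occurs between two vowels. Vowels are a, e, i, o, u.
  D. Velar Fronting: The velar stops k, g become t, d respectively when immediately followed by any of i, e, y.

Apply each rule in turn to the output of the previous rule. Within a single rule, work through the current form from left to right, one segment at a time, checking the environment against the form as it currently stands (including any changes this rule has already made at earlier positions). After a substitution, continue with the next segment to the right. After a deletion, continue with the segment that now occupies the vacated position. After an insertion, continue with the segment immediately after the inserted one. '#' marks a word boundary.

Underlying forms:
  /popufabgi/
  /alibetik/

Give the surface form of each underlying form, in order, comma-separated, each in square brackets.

[pobuvabde], [alibedik]

/popufabgi/:
  A Final Vowel Lowering: [popufabgi] → [popufabge]
  B Degemination: no change — [popufabge]
  C Voicing Between Vowels: [popufabge] → [pobuvabge]
  D Velar Fronting: [pobuvabge] → [pobuvabde]
/alibetik/:
  A Final Vowel Lowering: no change — [alibetik]
  B Degemination: no change — [alibetik]
  C Voicing Between Vowels: [alibetik] → [alibedik]
  D Velar Fronting: no change — [alibedik]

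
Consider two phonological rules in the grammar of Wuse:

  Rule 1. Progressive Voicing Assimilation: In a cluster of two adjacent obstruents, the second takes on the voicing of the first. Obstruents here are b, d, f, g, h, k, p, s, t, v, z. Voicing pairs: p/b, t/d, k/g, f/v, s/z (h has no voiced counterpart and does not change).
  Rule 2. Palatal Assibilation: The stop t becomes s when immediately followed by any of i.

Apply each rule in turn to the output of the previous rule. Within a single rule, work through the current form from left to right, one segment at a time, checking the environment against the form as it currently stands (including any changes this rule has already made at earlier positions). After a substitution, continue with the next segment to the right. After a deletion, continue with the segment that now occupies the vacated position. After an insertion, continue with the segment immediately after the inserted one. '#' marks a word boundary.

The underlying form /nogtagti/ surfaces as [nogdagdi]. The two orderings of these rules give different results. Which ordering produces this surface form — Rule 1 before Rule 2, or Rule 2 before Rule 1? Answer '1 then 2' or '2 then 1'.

1 then 2

Order 1 then 2:
  1 Progressive Voicing Assimilation: [nogtagti] → [nogdagdi]
  2 Palatal Assibilation: no change — [nogdagdi]
  result: [nogdagdi]
Order 2 then 1:
  2 Palatal Assibilation: [nogtagti] → [nogtagsi]
  1 Progressive Voicing Assimilation: [nogtagsi] → [nogdagzi]
  result: [nogdagzi]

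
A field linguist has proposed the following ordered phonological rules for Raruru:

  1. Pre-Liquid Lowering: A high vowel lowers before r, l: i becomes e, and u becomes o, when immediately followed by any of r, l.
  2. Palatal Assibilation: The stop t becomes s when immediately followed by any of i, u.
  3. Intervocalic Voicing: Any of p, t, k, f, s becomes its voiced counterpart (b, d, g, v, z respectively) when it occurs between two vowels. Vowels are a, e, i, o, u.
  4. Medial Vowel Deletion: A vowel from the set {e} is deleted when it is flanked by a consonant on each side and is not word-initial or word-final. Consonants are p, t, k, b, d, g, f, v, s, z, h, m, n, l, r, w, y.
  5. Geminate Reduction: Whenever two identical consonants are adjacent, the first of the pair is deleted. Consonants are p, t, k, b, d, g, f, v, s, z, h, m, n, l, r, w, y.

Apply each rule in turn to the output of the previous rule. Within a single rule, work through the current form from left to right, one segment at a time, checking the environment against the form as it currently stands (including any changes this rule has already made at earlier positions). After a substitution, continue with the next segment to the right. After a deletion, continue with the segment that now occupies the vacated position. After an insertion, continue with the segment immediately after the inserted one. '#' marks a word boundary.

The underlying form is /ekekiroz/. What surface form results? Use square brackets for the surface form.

[egroz]

1 Pre-Liquid Lowering: [ekekiroz] → [ekekeroz]
2 Palatal Assibilation: no change — [ekekeroz]
3 Intervocalic Voicing: [ekekeroz] → [egegeroz]
4 Medial Vowel Deletion: [egegeroz] → [eggroz]
5 Geminate Reduction: [eggroz] → [egroz]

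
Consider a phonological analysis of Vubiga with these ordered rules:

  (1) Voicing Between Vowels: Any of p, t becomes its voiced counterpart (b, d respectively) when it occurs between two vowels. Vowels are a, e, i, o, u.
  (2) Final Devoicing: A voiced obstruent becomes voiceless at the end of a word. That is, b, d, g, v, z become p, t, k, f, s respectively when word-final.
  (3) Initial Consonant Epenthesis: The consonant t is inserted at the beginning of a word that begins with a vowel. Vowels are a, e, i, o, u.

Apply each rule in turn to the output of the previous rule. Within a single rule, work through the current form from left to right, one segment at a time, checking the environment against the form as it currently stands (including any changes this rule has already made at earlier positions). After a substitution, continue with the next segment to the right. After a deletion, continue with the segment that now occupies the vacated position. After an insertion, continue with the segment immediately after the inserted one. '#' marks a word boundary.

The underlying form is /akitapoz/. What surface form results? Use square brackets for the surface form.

(1) Voicing Between Vowels: [akitapoz] → [akidaboz]
(2) Final Devoicing: [akidaboz] → [akidabos]
(3) Initial Consonant Epenthesis: [akidabos] → [takidabos]

[takidabos]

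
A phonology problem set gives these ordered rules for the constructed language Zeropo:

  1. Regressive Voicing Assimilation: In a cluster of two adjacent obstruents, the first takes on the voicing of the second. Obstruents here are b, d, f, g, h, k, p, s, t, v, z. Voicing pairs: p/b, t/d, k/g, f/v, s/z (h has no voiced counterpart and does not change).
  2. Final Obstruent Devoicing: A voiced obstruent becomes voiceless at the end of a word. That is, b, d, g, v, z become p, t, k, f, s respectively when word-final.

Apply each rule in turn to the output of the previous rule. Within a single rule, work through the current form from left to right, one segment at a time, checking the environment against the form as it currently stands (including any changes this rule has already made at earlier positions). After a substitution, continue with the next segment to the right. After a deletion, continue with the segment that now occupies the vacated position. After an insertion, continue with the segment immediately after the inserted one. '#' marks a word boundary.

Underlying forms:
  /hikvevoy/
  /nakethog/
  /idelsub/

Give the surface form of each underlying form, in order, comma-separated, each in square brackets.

/hikvevoy/:
  1 Regressive Voicing Assimilation: [hikvevoy] → [higvevoy]
  2 Final Obstruent Devoicing: no change — [higvevoy]
/nakethog/:
  1 Regressive Voicing Assimilation: no change — [nakethog]
  2 Final Obstruent Devoicing: [nakethog] → [nakethok]
/idelsub/:
  1 Regressive Voicing Assimilation: no change — [idelsub]
  2 Final Obstruent Devoicing: [idelsub] → [idelsup]

[higvevoy], [nakethok], [idelsup]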